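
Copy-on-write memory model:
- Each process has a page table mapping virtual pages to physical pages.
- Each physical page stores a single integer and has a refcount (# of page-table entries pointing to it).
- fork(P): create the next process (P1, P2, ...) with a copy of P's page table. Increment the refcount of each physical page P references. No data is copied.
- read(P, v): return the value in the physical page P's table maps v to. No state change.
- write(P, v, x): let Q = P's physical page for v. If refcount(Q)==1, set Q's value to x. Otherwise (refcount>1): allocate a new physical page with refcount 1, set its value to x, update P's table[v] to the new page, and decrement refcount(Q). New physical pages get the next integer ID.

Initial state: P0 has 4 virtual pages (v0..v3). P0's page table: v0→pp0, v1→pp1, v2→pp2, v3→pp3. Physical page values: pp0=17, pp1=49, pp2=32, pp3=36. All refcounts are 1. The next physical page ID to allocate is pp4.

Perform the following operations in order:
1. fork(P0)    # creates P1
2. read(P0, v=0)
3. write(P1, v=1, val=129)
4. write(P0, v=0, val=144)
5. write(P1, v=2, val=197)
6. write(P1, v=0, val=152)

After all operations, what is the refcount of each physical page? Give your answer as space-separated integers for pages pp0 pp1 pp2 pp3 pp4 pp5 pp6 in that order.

Answer: 1 1 1 2 1 1 1

Derivation:
Op 1: fork(P0) -> P1. 4 ppages; refcounts: pp0:2 pp1:2 pp2:2 pp3:2
Op 2: read(P0, v0) -> 17. No state change.
Op 3: write(P1, v1, 129). refcount(pp1)=2>1 -> COPY to pp4. 5 ppages; refcounts: pp0:2 pp1:1 pp2:2 pp3:2 pp4:1
Op 4: write(P0, v0, 144). refcount(pp0)=2>1 -> COPY to pp5. 6 ppages; refcounts: pp0:1 pp1:1 pp2:2 pp3:2 pp4:1 pp5:1
Op 5: write(P1, v2, 197). refcount(pp2)=2>1 -> COPY to pp6. 7 ppages; refcounts: pp0:1 pp1:1 pp2:1 pp3:2 pp4:1 pp5:1 pp6:1
Op 6: write(P1, v0, 152). refcount(pp0)=1 -> write in place. 7 ppages; refcounts: pp0:1 pp1:1 pp2:1 pp3:2 pp4:1 pp5:1 pp6:1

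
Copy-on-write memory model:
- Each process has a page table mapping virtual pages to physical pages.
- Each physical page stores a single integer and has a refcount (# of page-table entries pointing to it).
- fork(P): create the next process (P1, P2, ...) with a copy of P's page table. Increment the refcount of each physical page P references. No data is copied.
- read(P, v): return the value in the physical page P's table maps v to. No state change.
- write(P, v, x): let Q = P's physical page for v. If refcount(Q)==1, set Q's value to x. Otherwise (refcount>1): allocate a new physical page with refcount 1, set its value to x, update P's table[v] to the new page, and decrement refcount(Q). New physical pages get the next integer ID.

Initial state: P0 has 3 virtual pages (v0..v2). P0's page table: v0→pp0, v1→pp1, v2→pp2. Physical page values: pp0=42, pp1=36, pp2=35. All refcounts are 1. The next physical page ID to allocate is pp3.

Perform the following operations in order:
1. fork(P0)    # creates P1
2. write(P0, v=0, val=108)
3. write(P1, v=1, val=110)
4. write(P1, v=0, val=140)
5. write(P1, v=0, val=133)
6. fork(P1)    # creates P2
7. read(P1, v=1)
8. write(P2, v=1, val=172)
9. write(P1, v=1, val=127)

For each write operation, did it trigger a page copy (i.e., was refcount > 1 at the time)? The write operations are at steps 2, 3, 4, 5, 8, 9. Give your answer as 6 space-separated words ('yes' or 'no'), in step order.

Op 1: fork(P0) -> P1. 3 ppages; refcounts: pp0:2 pp1:2 pp2:2
Op 2: write(P0, v0, 108). refcount(pp0)=2>1 -> COPY to pp3. 4 ppages; refcounts: pp0:1 pp1:2 pp2:2 pp3:1
Op 3: write(P1, v1, 110). refcount(pp1)=2>1 -> COPY to pp4. 5 ppages; refcounts: pp0:1 pp1:1 pp2:2 pp3:1 pp4:1
Op 4: write(P1, v0, 140). refcount(pp0)=1 -> write in place. 5 ppages; refcounts: pp0:1 pp1:1 pp2:2 pp3:1 pp4:1
Op 5: write(P1, v0, 133). refcount(pp0)=1 -> write in place. 5 ppages; refcounts: pp0:1 pp1:1 pp2:2 pp3:1 pp4:1
Op 6: fork(P1) -> P2. 5 ppages; refcounts: pp0:2 pp1:1 pp2:3 pp3:1 pp4:2
Op 7: read(P1, v1) -> 110. No state change.
Op 8: write(P2, v1, 172). refcount(pp4)=2>1 -> COPY to pp5. 6 ppages; refcounts: pp0:2 pp1:1 pp2:3 pp3:1 pp4:1 pp5:1
Op 9: write(P1, v1, 127). refcount(pp4)=1 -> write in place. 6 ppages; refcounts: pp0:2 pp1:1 pp2:3 pp3:1 pp4:1 pp5:1

yes yes no no yes no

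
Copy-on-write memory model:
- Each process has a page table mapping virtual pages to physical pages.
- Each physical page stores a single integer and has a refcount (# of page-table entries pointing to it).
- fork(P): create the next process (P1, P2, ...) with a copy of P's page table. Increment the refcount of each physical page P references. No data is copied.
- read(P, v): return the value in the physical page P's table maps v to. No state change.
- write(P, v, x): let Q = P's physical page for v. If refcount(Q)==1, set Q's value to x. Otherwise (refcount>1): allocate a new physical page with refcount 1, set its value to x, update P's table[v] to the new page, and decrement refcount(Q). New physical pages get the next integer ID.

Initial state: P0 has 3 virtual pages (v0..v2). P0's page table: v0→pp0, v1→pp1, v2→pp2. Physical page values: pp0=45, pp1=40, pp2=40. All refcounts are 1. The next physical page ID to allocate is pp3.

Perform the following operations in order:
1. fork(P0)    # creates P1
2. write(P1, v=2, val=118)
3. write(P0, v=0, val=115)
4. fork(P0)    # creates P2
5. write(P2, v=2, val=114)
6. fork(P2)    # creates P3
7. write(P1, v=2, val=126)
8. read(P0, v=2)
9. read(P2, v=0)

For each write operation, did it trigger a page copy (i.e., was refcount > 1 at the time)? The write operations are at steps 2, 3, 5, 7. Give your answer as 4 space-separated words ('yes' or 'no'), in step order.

Op 1: fork(P0) -> P1. 3 ppages; refcounts: pp0:2 pp1:2 pp2:2
Op 2: write(P1, v2, 118). refcount(pp2)=2>1 -> COPY to pp3. 4 ppages; refcounts: pp0:2 pp1:2 pp2:1 pp3:1
Op 3: write(P0, v0, 115). refcount(pp0)=2>1 -> COPY to pp4. 5 ppages; refcounts: pp0:1 pp1:2 pp2:1 pp3:1 pp4:1
Op 4: fork(P0) -> P2. 5 ppages; refcounts: pp0:1 pp1:3 pp2:2 pp3:1 pp4:2
Op 5: write(P2, v2, 114). refcount(pp2)=2>1 -> COPY to pp5. 6 ppages; refcounts: pp0:1 pp1:3 pp2:1 pp3:1 pp4:2 pp5:1
Op 6: fork(P2) -> P3. 6 ppages; refcounts: pp0:1 pp1:4 pp2:1 pp3:1 pp4:3 pp5:2
Op 7: write(P1, v2, 126). refcount(pp3)=1 -> write in place. 6 ppages; refcounts: pp0:1 pp1:4 pp2:1 pp3:1 pp4:3 pp5:2
Op 8: read(P0, v2) -> 40. No state change.
Op 9: read(P2, v0) -> 115. No state change.

yes yes yes no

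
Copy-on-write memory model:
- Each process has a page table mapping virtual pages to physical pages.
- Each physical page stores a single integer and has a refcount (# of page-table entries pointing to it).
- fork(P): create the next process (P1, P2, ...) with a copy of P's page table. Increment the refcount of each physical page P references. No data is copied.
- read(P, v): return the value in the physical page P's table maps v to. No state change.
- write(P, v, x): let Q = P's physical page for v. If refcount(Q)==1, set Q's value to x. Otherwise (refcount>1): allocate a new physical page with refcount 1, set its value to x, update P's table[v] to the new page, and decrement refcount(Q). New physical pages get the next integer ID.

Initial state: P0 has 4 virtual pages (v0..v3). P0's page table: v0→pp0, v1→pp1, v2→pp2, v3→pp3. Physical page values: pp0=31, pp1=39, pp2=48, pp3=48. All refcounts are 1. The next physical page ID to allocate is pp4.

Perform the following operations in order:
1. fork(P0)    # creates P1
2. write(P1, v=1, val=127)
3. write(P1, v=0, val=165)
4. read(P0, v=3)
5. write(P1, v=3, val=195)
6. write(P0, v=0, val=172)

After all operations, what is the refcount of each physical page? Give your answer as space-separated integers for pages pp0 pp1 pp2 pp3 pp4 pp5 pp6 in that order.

Answer: 1 1 2 1 1 1 1

Derivation:
Op 1: fork(P0) -> P1. 4 ppages; refcounts: pp0:2 pp1:2 pp2:2 pp3:2
Op 2: write(P1, v1, 127). refcount(pp1)=2>1 -> COPY to pp4. 5 ppages; refcounts: pp0:2 pp1:1 pp2:2 pp3:2 pp4:1
Op 3: write(P1, v0, 165). refcount(pp0)=2>1 -> COPY to pp5. 6 ppages; refcounts: pp0:1 pp1:1 pp2:2 pp3:2 pp4:1 pp5:1
Op 4: read(P0, v3) -> 48. No state change.
Op 5: write(P1, v3, 195). refcount(pp3)=2>1 -> COPY to pp6. 7 ppages; refcounts: pp0:1 pp1:1 pp2:2 pp3:1 pp4:1 pp5:1 pp6:1
Op 6: write(P0, v0, 172). refcount(pp0)=1 -> write in place. 7 ppages; refcounts: pp0:1 pp1:1 pp2:2 pp3:1 pp4:1 pp5:1 pp6:1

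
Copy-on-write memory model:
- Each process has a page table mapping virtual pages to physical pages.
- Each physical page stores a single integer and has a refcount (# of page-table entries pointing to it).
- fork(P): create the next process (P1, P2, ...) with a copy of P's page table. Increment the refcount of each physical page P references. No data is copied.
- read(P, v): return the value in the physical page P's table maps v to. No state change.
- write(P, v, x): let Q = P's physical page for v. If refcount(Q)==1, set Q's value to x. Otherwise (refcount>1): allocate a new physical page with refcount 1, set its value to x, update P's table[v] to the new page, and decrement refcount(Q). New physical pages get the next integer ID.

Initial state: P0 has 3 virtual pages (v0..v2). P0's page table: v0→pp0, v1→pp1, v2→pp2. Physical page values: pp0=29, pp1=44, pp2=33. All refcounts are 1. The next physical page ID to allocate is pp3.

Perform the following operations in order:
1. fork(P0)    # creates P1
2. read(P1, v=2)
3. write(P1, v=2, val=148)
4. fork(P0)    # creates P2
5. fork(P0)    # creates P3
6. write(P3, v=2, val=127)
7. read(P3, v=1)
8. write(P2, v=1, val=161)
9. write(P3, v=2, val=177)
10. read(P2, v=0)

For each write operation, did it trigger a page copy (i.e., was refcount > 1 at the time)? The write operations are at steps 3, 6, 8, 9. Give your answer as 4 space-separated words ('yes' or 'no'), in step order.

Op 1: fork(P0) -> P1. 3 ppages; refcounts: pp0:2 pp1:2 pp2:2
Op 2: read(P1, v2) -> 33. No state change.
Op 3: write(P1, v2, 148). refcount(pp2)=2>1 -> COPY to pp3. 4 ppages; refcounts: pp0:2 pp1:2 pp2:1 pp3:1
Op 4: fork(P0) -> P2. 4 ppages; refcounts: pp0:3 pp1:3 pp2:2 pp3:1
Op 5: fork(P0) -> P3. 4 ppages; refcounts: pp0:4 pp1:4 pp2:3 pp3:1
Op 6: write(P3, v2, 127). refcount(pp2)=3>1 -> COPY to pp4. 5 ppages; refcounts: pp0:4 pp1:4 pp2:2 pp3:1 pp4:1
Op 7: read(P3, v1) -> 44. No state change.
Op 8: write(P2, v1, 161). refcount(pp1)=4>1 -> COPY to pp5. 6 ppages; refcounts: pp0:4 pp1:3 pp2:2 pp3:1 pp4:1 pp5:1
Op 9: write(P3, v2, 177). refcount(pp4)=1 -> write in place. 6 ppages; refcounts: pp0:4 pp1:3 pp2:2 pp3:1 pp4:1 pp5:1
Op 10: read(P2, v0) -> 29. No state change.

yes yes yes no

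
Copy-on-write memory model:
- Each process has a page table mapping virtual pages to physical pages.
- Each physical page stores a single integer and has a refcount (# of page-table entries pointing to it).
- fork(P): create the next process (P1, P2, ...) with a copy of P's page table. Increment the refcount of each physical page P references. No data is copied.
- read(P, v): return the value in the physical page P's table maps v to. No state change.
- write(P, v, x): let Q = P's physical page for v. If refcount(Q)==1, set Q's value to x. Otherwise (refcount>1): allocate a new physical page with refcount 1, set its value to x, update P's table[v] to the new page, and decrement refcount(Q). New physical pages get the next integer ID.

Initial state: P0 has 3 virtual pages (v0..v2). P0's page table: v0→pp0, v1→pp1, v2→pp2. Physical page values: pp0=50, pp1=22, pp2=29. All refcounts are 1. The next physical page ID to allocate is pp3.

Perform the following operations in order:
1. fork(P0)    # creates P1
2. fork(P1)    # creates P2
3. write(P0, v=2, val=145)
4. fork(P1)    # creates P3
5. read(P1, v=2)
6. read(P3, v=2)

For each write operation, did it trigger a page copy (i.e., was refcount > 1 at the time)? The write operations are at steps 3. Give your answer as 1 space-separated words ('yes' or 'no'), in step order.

Op 1: fork(P0) -> P1. 3 ppages; refcounts: pp0:2 pp1:2 pp2:2
Op 2: fork(P1) -> P2. 3 ppages; refcounts: pp0:3 pp1:3 pp2:3
Op 3: write(P0, v2, 145). refcount(pp2)=3>1 -> COPY to pp3. 4 ppages; refcounts: pp0:3 pp1:3 pp2:2 pp3:1
Op 4: fork(P1) -> P3. 4 ppages; refcounts: pp0:4 pp1:4 pp2:3 pp3:1
Op 5: read(P1, v2) -> 29. No state change.
Op 6: read(P3, v2) -> 29. No state change.

yes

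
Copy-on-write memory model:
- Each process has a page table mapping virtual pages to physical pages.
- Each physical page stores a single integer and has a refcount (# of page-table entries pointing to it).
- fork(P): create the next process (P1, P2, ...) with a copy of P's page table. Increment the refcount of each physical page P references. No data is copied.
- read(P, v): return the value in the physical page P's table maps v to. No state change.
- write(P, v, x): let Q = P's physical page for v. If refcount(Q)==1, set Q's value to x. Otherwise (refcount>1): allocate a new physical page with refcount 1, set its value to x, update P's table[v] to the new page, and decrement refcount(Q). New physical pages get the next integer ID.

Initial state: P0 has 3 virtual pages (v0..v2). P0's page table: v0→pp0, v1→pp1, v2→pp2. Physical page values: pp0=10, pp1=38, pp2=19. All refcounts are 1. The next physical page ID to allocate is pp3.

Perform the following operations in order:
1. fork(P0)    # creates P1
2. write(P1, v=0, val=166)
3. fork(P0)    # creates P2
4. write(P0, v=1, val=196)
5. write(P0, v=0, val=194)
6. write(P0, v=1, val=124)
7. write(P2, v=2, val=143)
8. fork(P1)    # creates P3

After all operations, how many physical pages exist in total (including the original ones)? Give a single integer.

Answer: 7

Derivation:
Op 1: fork(P0) -> P1. 3 ppages; refcounts: pp0:2 pp1:2 pp2:2
Op 2: write(P1, v0, 166). refcount(pp0)=2>1 -> COPY to pp3. 4 ppages; refcounts: pp0:1 pp1:2 pp2:2 pp3:1
Op 3: fork(P0) -> P2. 4 ppages; refcounts: pp0:2 pp1:3 pp2:3 pp3:1
Op 4: write(P0, v1, 196). refcount(pp1)=3>1 -> COPY to pp4. 5 ppages; refcounts: pp0:2 pp1:2 pp2:3 pp3:1 pp4:1
Op 5: write(P0, v0, 194). refcount(pp0)=2>1 -> COPY to pp5. 6 ppages; refcounts: pp0:1 pp1:2 pp2:3 pp3:1 pp4:1 pp5:1
Op 6: write(P0, v1, 124). refcount(pp4)=1 -> write in place. 6 ppages; refcounts: pp0:1 pp1:2 pp2:3 pp3:1 pp4:1 pp5:1
Op 7: write(P2, v2, 143). refcount(pp2)=3>1 -> COPY to pp6. 7 ppages; refcounts: pp0:1 pp1:2 pp2:2 pp3:1 pp4:1 pp5:1 pp6:1
Op 8: fork(P1) -> P3. 7 ppages; refcounts: pp0:1 pp1:3 pp2:3 pp3:2 pp4:1 pp5:1 pp6:1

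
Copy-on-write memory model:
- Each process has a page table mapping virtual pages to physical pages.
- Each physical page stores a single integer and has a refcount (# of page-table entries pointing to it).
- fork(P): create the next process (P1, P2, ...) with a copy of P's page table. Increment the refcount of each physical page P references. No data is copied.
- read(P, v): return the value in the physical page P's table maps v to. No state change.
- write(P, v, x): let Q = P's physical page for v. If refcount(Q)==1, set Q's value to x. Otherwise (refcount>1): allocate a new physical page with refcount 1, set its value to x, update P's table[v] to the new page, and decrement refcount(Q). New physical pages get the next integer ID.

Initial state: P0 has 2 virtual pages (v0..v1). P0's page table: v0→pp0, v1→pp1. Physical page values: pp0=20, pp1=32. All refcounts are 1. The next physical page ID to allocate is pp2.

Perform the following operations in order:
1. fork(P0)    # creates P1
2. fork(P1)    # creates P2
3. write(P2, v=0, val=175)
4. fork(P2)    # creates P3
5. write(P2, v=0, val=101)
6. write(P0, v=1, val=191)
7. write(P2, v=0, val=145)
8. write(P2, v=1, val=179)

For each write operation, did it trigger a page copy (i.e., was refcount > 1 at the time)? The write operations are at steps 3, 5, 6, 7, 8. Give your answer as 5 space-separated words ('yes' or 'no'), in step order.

Op 1: fork(P0) -> P1. 2 ppages; refcounts: pp0:2 pp1:2
Op 2: fork(P1) -> P2. 2 ppages; refcounts: pp0:3 pp1:3
Op 3: write(P2, v0, 175). refcount(pp0)=3>1 -> COPY to pp2. 3 ppages; refcounts: pp0:2 pp1:3 pp2:1
Op 4: fork(P2) -> P3. 3 ppages; refcounts: pp0:2 pp1:4 pp2:2
Op 5: write(P2, v0, 101). refcount(pp2)=2>1 -> COPY to pp3. 4 ppages; refcounts: pp0:2 pp1:4 pp2:1 pp3:1
Op 6: write(P0, v1, 191). refcount(pp1)=4>1 -> COPY to pp4. 5 ppages; refcounts: pp0:2 pp1:3 pp2:1 pp3:1 pp4:1
Op 7: write(P2, v0, 145). refcount(pp3)=1 -> write in place. 5 ppages; refcounts: pp0:2 pp1:3 pp2:1 pp3:1 pp4:1
Op 8: write(P2, v1, 179). refcount(pp1)=3>1 -> COPY to pp5. 6 ppages; refcounts: pp0:2 pp1:2 pp2:1 pp3:1 pp4:1 pp5:1

yes yes yes no yes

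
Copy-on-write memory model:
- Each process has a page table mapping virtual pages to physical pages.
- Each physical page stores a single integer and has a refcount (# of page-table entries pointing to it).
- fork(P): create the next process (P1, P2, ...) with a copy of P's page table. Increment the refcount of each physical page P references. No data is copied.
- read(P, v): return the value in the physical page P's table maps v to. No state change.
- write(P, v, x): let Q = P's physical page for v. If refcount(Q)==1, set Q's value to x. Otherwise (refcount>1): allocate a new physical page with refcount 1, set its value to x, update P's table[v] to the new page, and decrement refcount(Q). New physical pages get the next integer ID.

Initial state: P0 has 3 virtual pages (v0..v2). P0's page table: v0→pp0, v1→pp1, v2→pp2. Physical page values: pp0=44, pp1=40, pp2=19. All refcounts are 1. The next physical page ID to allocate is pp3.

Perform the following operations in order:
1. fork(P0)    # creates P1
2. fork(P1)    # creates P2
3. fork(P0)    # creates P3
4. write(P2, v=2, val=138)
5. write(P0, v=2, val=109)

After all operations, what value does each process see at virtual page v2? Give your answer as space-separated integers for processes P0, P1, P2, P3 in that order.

Answer: 109 19 138 19

Derivation:
Op 1: fork(P0) -> P1. 3 ppages; refcounts: pp0:2 pp1:2 pp2:2
Op 2: fork(P1) -> P2. 3 ppages; refcounts: pp0:3 pp1:3 pp2:3
Op 3: fork(P0) -> P3. 3 ppages; refcounts: pp0:4 pp1:4 pp2:4
Op 4: write(P2, v2, 138). refcount(pp2)=4>1 -> COPY to pp3. 4 ppages; refcounts: pp0:4 pp1:4 pp2:3 pp3:1
Op 5: write(P0, v2, 109). refcount(pp2)=3>1 -> COPY to pp4. 5 ppages; refcounts: pp0:4 pp1:4 pp2:2 pp3:1 pp4:1
P0: v2 -> pp4 = 109
P1: v2 -> pp2 = 19
P2: v2 -> pp3 = 138
P3: v2 -> pp2 = 19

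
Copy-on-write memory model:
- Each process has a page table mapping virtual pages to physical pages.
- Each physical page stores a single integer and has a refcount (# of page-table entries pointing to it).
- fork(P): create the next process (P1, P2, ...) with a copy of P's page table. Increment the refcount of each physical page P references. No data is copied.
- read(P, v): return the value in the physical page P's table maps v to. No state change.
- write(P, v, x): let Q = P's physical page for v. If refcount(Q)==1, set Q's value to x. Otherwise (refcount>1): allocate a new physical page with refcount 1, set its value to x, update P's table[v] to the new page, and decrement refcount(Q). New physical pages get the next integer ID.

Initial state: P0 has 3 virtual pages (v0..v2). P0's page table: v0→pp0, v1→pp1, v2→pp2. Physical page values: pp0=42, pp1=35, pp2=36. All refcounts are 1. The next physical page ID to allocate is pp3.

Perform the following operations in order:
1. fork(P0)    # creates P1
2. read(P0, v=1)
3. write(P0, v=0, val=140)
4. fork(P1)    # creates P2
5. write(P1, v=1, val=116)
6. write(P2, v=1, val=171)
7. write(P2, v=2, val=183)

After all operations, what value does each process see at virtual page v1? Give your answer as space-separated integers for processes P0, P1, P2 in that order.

Op 1: fork(P0) -> P1. 3 ppages; refcounts: pp0:2 pp1:2 pp2:2
Op 2: read(P0, v1) -> 35. No state change.
Op 3: write(P0, v0, 140). refcount(pp0)=2>1 -> COPY to pp3. 4 ppages; refcounts: pp0:1 pp1:2 pp2:2 pp3:1
Op 4: fork(P1) -> P2. 4 ppages; refcounts: pp0:2 pp1:3 pp2:3 pp3:1
Op 5: write(P1, v1, 116). refcount(pp1)=3>1 -> COPY to pp4. 5 ppages; refcounts: pp0:2 pp1:2 pp2:3 pp3:1 pp4:1
Op 6: write(P2, v1, 171). refcount(pp1)=2>1 -> COPY to pp5. 6 ppages; refcounts: pp0:2 pp1:1 pp2:3 pp3:1 pp4:1 pp5:1
Op 7: write(P2, v2, 183). refcount(pp2)=3>1 -> COPY to pp6. 7 ppages; refcounts: pp0:2 pp1:1 pp2:2 pp3:1 pp4:1 pp5:1 pp6:1
P0: v1 -> pp1 = 35
P1: v1 -> pp4 = 116
P2: v1 -> pp5 = 171

Answer: 35 116 171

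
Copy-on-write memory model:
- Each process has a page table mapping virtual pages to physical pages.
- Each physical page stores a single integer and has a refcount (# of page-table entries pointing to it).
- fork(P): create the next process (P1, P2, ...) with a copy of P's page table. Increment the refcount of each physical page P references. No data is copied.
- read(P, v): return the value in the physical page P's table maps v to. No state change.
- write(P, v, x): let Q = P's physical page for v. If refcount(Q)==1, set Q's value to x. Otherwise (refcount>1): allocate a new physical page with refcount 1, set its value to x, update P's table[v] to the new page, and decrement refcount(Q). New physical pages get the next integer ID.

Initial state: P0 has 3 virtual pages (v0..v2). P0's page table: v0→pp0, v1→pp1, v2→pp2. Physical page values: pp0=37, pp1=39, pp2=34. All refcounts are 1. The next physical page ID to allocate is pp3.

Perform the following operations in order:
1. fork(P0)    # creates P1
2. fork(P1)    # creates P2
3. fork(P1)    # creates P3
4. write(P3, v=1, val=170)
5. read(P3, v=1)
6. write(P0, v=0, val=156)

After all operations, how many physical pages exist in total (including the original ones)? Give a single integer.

Answer: 5

Derivation:
Op 1: fork(P0) -> P1. 3 ppages; refcounts: pp0:2 pp1:2 pp2:2
Op 2: fork(P1) -> P2. 3 ppages; refcounts: pp0:3 pp1:3 pp2:3
Op 3: fork(P1) -> P3. 3 ppages; refcounts: pp0:4 pp1:4 pp2:4
Op 4: write(P3, v1, 170). refcount(pp1)=4>1 -> COPY to pp3. 4 ppages; refcounts: pp0:4 pp1:3 pp2:4 pp3:1
Op 5: read(P3, v1) -> 170. No state change.
Op 6: write(P0, v0, 156). refcount(pp0)=4>1 -> COPY to pp4. 5 ppages; refcounts: pp0:3 pp1:3 pp2:4 pp3:1 pp4:1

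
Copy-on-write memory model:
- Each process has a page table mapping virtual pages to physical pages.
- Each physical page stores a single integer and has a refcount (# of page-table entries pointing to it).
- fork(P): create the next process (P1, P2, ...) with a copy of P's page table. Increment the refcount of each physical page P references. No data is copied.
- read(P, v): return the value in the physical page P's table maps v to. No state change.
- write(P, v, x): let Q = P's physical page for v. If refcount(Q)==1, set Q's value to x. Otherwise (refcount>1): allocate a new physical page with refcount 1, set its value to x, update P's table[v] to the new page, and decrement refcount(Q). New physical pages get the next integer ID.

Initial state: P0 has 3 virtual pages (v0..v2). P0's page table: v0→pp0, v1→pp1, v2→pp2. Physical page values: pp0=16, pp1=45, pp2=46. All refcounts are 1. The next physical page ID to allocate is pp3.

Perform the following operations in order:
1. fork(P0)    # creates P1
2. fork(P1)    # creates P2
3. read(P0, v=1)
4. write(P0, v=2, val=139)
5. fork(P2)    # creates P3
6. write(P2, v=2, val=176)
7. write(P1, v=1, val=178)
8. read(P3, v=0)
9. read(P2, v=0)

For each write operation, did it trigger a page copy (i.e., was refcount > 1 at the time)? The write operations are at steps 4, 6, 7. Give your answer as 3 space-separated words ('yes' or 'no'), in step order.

Op 1: fork(P0) -> P1. 3 ppages; refcounts: pp0:2 pp1:2 pp2:2
Op 2: fork(P1) -> P2. 3 ppages; refcounts: pp0:3 pp1:3 pp2:3
Op 3: read(P0, v1) -> 45. No state change.
Op 4: write(P0, v2, 139). refcount(pp2)=3>1 -> COPY to pp3. 4 ppages; refcounts: pp0:3 pp1:3 pp2:2 pp3:1
Op 5: fork(P2) -> P3. 4 ppages; refcounts: pp0:4 pp1:4 pp2:3 pp3:1
Op 6: write(P2, v2, 176). refcount(pp2)=3>1 -> COPY to pp4. 5 ppages; refcounts: pp0:4 pp1:4 pp2:2 pp3:1 pp4:1
Op 7: write(P1, v1, 178). refcount(pp1)=4>1 -> COPY to pp5. 6 ppages; refcounts: pp0:4 pp1:3 pp2:2 pp3:1 pp4:1 pp5:1
Op 8: read(P3, v0) -> 16. No state change.
Op 9: read(P2, v0) -> 16. No state change.

yes yes yes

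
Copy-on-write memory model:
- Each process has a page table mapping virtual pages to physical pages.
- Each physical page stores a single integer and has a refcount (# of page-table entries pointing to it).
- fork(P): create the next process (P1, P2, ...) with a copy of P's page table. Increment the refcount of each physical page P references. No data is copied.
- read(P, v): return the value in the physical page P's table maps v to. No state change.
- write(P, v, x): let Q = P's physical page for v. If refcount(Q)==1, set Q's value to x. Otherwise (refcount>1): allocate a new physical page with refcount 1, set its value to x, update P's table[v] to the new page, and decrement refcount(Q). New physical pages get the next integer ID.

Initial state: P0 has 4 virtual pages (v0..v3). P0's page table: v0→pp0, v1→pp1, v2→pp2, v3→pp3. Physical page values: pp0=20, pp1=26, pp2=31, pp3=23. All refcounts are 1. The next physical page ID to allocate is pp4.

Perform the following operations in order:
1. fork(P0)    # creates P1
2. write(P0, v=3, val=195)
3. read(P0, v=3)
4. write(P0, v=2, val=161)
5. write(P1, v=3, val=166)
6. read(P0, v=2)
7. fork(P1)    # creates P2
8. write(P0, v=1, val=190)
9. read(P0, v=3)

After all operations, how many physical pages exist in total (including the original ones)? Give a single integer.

Answer: 7

Derivation:
Op 1: fork(P0) -> P1. 4 ppages; refcounts: pp0:2 pp1:2 pp2:2 pp3:2
Op 2: write(P0, v3, 195). refcount(pp3)=2>1 -> COPY to pp4. 5 ppages; refcounts: pp0:2 pp1:2 pp2:2 pp3:1 pp4:1
Op 3: read(P0, v3) -> 195. No state change.
Op 4: write(P0, v2, 161). refcount(pp2)=2>1 -> COPY to pp5. 6 ppages; refcounts: pp0:2 pp1:2 pp2:1 pp3:1 pp4:1 pp5:1
Op 5: write(P1, v3, 166). refcount(pp3)=1 -> write in place. 6 ppages; refcounts: pp0:2 pp1:2 pp2:1 pp3:1 pp4:1 pp5:1
Op 6: read(P0, v2) -> 161. No state change.
Op 7: fork(P1) -> P2. 6 ppages; refcounts: pp0:3 pp1:3 pp2:2 pp3:2 pp4:1 pp5:1
Op 8: write(P0, v1, 190). refcount(pp1)=3>1 -> COPY to pp6. 7 ppages; refcounts: pp0:3 pp1:2 pp2:2 pp3:2 pp4:1 pp5:1 pp6:1
Op 9: read(P0, v3) -> 195. No state change.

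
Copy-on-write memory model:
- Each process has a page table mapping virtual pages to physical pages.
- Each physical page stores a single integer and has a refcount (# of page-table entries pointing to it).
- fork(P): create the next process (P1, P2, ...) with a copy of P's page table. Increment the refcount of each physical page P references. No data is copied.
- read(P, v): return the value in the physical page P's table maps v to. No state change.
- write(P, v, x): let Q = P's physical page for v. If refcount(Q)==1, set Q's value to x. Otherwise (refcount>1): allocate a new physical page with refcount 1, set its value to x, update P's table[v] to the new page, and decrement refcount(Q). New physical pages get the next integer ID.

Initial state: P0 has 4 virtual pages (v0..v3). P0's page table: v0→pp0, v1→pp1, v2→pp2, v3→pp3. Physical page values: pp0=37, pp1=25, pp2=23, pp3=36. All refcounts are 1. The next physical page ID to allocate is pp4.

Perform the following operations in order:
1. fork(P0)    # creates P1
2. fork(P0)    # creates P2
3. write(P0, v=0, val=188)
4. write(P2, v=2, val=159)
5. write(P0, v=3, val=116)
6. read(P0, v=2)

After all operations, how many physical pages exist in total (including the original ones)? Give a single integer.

Answer: 7

Derivation:
Op 1: fork(P0) -> P1. 4 ppages; refcounts: pp0:2 pp1:2 pp2:2 pp3:2
Op 2: fork(P0) -> P2. 4 ppages; refcounts: pp0:3 pp1:3 pp2:3 pp3:3
Op 3: write(P0, v0, 188). refcount(pp0)=3>1 -> COPY to pp4. 5 ppages; refcounts: pp0:2 pp1:3 pp2:3 pp3:3 pp4:1
Op 4: write(P2, v2, 159). refcount(pp2)=3>1 -> COPY to pp5. 6 ppages; refcounts: pp0:2 pp1:3 pp2:2 pp3:3 pp4:1 pp5:1
Op 5: write(P0, v3, 116). refcount(pp3)=3>1 -> COPY to pp6. 7 ppages; refcounts: pp0:2 pp1:3 pp2:2 pp3:2 pp4:1 pp5:1 pp6:1
Op 6: read(P0, v2) -> 23. No state change.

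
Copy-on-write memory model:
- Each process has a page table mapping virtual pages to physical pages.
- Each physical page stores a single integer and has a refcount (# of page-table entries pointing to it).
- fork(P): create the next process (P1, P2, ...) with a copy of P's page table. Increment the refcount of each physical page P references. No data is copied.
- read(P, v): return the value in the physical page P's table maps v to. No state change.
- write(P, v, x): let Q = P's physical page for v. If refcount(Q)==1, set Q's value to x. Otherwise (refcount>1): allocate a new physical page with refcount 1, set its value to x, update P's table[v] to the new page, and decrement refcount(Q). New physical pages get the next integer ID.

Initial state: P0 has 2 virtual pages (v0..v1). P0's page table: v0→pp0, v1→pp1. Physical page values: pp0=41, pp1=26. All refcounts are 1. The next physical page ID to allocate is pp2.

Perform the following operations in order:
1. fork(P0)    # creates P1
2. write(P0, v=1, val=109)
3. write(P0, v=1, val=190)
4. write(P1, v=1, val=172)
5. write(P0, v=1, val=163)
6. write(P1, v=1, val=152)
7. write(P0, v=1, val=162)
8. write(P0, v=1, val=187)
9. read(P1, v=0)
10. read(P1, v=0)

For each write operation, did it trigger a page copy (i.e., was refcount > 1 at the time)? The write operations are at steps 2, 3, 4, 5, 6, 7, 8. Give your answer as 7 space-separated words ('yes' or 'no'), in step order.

Op 1: fork(P0) -> P1. 2 ppages; refcounts: pp0:2 pp1:2
Op 2: write(P0, v1, 109). refcount(pp1)=2>1 -> COPY to pp2. 3 ppages; refcounts: pp0:2 pp1:1 pp2:1
Op 3: write(P0, v1, 190). refcount(pp2)=1 -> write in place. 3 ppages; refcounts: pp0:2 pp1:1 pp2:1
Op 4: write(P1, v1, 172). refcount(pp1)=1 -> write in place. 3 ppages; refcounts: pp0:2 pp1:1 pp2:1
Op 5: write(P0, v1, 163). refcount(pp2)=1 -> write in place. 3 ppages; refcounts: pp0:2 pp1:1 pp2:1
Op 6: write(P1, v1, 152). refcount(pp1)=1 -> write in place. 3 ppages; refcounts: pp0:2 pp1:1 pp2:1
Op 7: write(P0, v1, 162). refcount(pp2)=1 -> write in place. 3 ppages; refcounts: pp0:2 pp1:1 pp2:1
Op 8: write(P0, v1, 187). refcount(pp2)=1 -> write in place. 3 ppages; refcounts: pp0:2 pp1:1 pp2:1
Op 9: read(P1, v0) -> 41. No state change.
Op 10: read(P1, v0) -> 41. No state change.

yes no no no no no no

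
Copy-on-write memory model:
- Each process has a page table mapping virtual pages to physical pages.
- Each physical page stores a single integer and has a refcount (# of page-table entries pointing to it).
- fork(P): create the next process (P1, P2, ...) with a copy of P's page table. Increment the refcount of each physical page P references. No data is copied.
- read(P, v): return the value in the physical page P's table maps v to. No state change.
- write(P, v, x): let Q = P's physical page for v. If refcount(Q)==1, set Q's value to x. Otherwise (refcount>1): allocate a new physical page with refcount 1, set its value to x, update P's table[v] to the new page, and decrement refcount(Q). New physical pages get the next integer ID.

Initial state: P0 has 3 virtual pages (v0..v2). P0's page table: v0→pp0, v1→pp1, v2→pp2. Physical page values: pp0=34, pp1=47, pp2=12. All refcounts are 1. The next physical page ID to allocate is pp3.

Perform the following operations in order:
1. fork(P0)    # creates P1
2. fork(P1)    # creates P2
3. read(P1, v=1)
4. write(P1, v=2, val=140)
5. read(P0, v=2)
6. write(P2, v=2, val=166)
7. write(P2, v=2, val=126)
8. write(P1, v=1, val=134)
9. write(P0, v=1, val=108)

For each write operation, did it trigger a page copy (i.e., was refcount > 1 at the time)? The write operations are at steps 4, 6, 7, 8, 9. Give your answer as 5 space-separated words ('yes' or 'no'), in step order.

Op 1: fork(P0) -> P1. 3 ppages; refcounts: pp0:2 pp1:2 pp2:2
Op 2: fork(P1) -> P2. 3 ppages; refcounts: pp0:3 pp1:3 pp2:3
Op 3: read(P1, v1) -> 47. No state change.
Op 4: write(P1, v2, 140). refcount(pp2)=3>1 -> COPY to pp3. 4 ppages; refcounts: pp0:3 pp1:3 pp2:2 pp3:1
Op 5: read(P0, v2) -> 12. No state change.
Op 6: write(P2, v2, 166). refcount(pp2)=2>1 -> COPY to pp4. 5 ppages; refcounts: pp0:3 pp1:3 pp2:1 pp3:1 pp4:1
Op 7: write(P2, v2, 126). refcount(pp4)=1 -> write in place. 5 ppages; refcounts: pp0:3 pp1:3 pp2:1 pp3:1 pp4:1
Op 8: write(P1, v1, 134). refcount(pp1)=3>1 -> COPY to pp5. 6 ppages; refcounts: pp0:3 pp1:2 pp2:1 pp3:1 pp4:1 pp5:1
Op 9: write(P0, v1, 108). refcount(pp1)=2>1 -> COPY to pp6. 7 ppages; refcounts: pp0:3 pp1:1 pp2:1 pp3:1 pp4:1 pp5:1 pp6:1

yes yes no yes yes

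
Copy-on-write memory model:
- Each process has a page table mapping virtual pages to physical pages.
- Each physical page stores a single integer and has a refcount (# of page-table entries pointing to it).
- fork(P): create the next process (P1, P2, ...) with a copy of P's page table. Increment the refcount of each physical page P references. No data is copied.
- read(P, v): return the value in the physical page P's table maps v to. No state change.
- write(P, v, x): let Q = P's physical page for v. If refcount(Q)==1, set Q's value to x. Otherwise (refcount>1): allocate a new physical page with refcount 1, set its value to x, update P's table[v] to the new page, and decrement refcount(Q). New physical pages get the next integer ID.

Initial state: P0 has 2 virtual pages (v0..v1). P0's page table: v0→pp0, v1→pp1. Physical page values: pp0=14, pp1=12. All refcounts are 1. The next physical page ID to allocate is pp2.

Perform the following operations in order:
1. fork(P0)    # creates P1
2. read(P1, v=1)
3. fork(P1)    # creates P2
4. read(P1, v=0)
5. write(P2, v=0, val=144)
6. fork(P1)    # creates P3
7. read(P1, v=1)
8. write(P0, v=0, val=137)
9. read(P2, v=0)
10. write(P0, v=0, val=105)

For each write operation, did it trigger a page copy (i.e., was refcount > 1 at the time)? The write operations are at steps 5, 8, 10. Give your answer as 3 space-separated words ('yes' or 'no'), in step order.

Op 1: fork(P0) -> P1. 2 ppages; refcounts: pp0:2 pp1:2
Op 2: read(P1, v1) -> 12. No state change.
Op 3: fork(P1) -> P2. 2 ppages; refcounts: pp0:3 pp1:3
Op 4: read(P1, v0) -> 14. No state change.
Op 5: write(P2, v0, 144). refcount(pp0)=3>1 -> COPY to pp2. 3 ppages; refcounts: pp0:2 pp1:3 pp2:1
Op 6: fork(P1) -> P3. 3 ppages; refcounts: pp0:3 pp1:4 pp2:1
Op 7: read(P1, v1) -> 12. No state change.
Op 8: write(P0, v0, 137). refcount(pp0)=3>1 -> COPY to pp3. 4 ppages; refcounts: pp0:2 pp1:4 pp2:1 pp3:1
Op 9: read(P2, v0) -> 144. No state change.
Op 10: write(P0, v0, 105). refcount(pp3)=1 -> write in place. 4 ppages; refcounts: pp0:2 pp1:4 pp2:1 pp3:1

yes yes no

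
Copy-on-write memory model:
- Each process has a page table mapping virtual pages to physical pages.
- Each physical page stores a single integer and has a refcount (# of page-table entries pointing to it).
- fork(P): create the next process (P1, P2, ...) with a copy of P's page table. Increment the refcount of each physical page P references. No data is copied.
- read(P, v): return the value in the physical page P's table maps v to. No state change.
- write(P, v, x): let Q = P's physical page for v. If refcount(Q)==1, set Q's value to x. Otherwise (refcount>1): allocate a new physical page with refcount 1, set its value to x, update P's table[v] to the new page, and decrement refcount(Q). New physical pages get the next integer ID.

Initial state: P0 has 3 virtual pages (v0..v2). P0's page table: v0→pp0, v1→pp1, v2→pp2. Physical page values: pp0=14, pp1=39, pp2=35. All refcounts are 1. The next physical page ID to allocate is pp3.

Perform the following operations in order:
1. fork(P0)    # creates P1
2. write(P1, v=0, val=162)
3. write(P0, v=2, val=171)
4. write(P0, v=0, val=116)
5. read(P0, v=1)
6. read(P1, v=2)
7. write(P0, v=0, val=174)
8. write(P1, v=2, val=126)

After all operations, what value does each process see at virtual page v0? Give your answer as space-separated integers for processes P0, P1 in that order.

Answer: 174 162

Derivation:
Op 1: fork(P0) -> P1. 3 ppages; refcounts: pp0:2 pp1:2 pp2:2
Op 2: write(P1, v0, 162). refcount(pp0)=2>1 -> COPY to pp3. 4 ppages; refcounts: pp0:1 pp1:2 pp2:2 pp3:1
Op 3: write(P0, v2, 171). refcount(pp2)=2>1 -> COPY to pp4. 5 ppages; refcounts: pp0:1 pp1:2 pp2:1 pp3:1 pp4:1
Op 4: write(P0, v0, 116). refcount(pp0)=1 -> write in place. 5 ppages; refcounts: pp0:1 pp1:2 pp2:1 pp3:1 pp4:1
Op 5: read(P0, v1) -> 39. No state change.
Op 6: read(P1, v2) -> 35. No state change.
Op 7: write(P0, v0, 174). refcount(pp0)=1 -> write in place. 5 ppages; refcounts: pp0:1 pp1:2 pp2:1 pp3:1 pp4:1
Op 8: write(P1, v2, 126). refcount(pp2)=1 -> write in place. 5 ppages; refcounts: pp0:1 pp1:2 pp2:1 pp3:1 pp4:1
P0: v0 -> pp0 = 174
P1: v0 -> pp3 = 162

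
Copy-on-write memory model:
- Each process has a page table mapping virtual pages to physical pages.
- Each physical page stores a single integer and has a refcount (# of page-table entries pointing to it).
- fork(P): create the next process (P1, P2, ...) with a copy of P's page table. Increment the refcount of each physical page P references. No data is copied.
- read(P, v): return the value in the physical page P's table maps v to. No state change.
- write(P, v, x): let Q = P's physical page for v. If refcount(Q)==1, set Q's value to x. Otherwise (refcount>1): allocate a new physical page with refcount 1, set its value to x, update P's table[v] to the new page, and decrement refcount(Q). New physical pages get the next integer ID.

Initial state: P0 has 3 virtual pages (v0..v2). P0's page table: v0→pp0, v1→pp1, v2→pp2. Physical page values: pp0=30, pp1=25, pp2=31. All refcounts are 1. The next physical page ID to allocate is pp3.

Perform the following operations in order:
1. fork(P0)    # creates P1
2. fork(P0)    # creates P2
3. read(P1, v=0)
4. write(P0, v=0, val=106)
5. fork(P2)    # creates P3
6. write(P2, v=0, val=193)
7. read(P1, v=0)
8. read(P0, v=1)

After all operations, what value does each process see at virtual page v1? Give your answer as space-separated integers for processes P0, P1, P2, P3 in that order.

Answer: 25 25 25 25

Derivation:
Op 1: fork(P0) -> P1. 3 ppages; refcounts: pp0:2 pp1:2 pp2:2
Op 2: fork(P0) -> P2. 3 ppages; refcounts: pp0:3 pp1:3 pp2:3
Op 3: read(P1, v0) -> 30. No state change.
Op 4: write(P0, v0, 106). refcount(pp0)=3>1 -> COPY to pp3. 4 ppages; refcounts: pp0:2 pp1:3 pp2:3 pp3:1
Op 5: fork(P2) -> P3. 4 ppages; refcounts: pp0:3 pp1:4 pp2:4 pp3:1
Op 6: write(P2, v0, 193). refcount(pp0)=3>1 -> COPY to pp4. 5 ppages; refcounts: pp0:2 pp1:4 pp2:4 pp3:1 pp4:1
Op 7: read(P1, v0) -> 30. No state change.
Op 8: read(P0, v1) -> 25. No state change.
P0: v1 -> pp1 = 25
P1: v1 -> pp1 = 25
P2: v1 -> pp1 = 25
P3: v1 -> pp1 = 25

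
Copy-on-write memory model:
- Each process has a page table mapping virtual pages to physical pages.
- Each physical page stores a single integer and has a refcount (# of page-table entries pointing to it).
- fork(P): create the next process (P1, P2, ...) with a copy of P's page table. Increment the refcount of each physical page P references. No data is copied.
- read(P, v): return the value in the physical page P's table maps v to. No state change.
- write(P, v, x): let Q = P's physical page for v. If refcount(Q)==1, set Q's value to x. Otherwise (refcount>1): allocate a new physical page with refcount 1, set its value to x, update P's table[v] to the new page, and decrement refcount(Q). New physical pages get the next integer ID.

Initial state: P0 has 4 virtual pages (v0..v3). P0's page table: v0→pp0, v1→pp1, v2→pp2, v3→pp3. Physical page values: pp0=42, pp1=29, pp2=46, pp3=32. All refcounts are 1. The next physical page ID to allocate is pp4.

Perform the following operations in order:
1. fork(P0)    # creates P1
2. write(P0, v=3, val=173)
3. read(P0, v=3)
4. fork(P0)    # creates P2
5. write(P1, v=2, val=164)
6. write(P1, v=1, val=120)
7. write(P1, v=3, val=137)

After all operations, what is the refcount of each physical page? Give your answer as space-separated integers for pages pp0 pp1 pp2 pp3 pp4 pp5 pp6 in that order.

Op 1: fork(P0) -> P1. 4 ppages; refcounts: pp0:2 pp1:2 pp2:2 pp3:2
Op 2: write(P0, v3, 173). refcount(pp3)=2>1 -> COPY to pp4. 5 ppages; refcounts: pp0:2 pp1:2 pp2:2 pp3:1 pp4:1
Op 3: read(P0, v3) -> 173. No state change.
Op 4: fork(P0) -> P2. 5 ppages; refcounts: pp0:3 pp1:3 pp2:3 pp3:1 pp4:2
Op 5: write(P1, v2, 164). refcount(pp2)=3>1 -> COPY to pp5. 6 ppages; refcounts: pp0:3 pp1:3 pp2:2 pp3:1 pp4:2 pp5:1
Op 6: write(P1, v1, 120). refcount(pp1)=3>1 -> COPY to pp6. 7 ppages; refcounts: pp0:3 pp1:2 pp2:2 pp3:1 pp4:2 pp5:1 pp6:1
Op 7: write(P1, v3, 137). refcount(pp3)=1 -> write in place. 7 ppages; refcounts: pp0:3 pp1:2 pp2:2 pp3:1 pp4:2 pp5:1 pp6:1

Answer: 3 2 2 1 2 1 1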